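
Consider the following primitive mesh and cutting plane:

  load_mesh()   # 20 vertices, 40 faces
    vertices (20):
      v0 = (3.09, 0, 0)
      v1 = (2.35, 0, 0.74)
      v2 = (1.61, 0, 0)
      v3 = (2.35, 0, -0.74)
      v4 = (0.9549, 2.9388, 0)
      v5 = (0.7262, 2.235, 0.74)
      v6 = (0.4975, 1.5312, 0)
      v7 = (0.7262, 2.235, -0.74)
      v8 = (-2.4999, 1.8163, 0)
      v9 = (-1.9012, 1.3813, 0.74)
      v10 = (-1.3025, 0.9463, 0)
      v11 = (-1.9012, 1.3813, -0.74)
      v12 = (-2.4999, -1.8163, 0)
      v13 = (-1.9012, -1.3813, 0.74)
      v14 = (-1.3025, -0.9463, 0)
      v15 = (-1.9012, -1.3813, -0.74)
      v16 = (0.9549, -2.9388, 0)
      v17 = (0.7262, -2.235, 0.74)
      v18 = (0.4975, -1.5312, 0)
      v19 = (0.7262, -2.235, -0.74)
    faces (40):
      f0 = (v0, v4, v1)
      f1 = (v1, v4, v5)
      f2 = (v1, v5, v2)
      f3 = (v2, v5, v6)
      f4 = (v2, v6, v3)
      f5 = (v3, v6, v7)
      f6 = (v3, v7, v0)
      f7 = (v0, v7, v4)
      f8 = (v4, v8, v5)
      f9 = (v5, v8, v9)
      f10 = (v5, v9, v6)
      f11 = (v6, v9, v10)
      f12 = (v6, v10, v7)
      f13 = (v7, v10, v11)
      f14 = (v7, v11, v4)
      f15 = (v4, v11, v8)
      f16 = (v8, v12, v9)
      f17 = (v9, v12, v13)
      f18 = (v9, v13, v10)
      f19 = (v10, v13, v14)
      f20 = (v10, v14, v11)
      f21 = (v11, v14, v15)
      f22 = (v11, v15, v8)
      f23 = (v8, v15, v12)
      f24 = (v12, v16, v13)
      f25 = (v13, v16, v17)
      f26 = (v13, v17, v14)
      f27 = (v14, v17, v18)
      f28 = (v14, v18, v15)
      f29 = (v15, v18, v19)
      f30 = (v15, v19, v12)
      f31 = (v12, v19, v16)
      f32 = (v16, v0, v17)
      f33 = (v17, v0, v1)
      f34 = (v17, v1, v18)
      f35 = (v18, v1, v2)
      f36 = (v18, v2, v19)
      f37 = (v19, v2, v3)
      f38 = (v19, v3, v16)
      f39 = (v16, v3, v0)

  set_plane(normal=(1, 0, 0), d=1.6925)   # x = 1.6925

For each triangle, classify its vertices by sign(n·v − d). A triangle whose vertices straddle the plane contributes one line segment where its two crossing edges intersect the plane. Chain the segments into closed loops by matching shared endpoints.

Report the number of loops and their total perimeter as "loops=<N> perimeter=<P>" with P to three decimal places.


loops=1 perimeter=9.510

Straddling triangles (14 of 40):
  (v0,v4,v1) [+-+] → (1.6925, 1.92355, 0)–(1.6925, 1.38503, 0.391244)  len=0.6656
  (v1,v4,v5) [+--] → (1.6925, 1.38503, 0.391244)–(1.6925, 0.904984, 0.74)  len=0.5934
  (v1,v5,v2) [+--] → (1.6925, 0.904984, 0.74)–(1.6925, 0, 0.0825)  len=1.1186
  (v2,v6,v3) [--+] → (1.6925, 0.543462, -0.477355)–(1.6925, 0, -0.0825)  len=0.6718
  (v3,v6,v7) [+--] → (1.6925, 0.543462, -0.477355)–(1.6925, 0.904984, -0.74)  len=0.4469
  (v3,v7,v0) [+-+] → (1.6925, 0.904984, -0.74)–(1.6925, 1.32135, -0.437495)  len=0.5147
  (v0,v7,v4) [+--] → (1.6925, 1.32135, -0.437495)–(1.6925, 1.92355, 0)  len=0.7443
  (v16,v0,v17) [-+-] → (1.6925, -1.92355, 0)–(1.6925, -1.32135, 0.437495)  len=0.7443
  (v17,v0,v1) [-++] → (1.6925, -1.32135, 0.437495)–(1.6925, -0.904984, 0.74)  len=0.5147
  (v17,v1,v18) [-+-] → (1.6925, -0.904984, 0.74)–(1.6925, -0.543462, 0.477355)  len=0.4469
  (v18,v1,v2) [-+-] → (1.6925, -0.543462, 0.477355)–(1.6925, 0, 0.0825)  len=0.6718
  (v19,v2,v3) [--+] → (1.6925, 0, -0.0825)–(1.6925, -0.904984, -0.74)  len=1.1186
  (v19,v3,v16) [-+-] → (1.6925, -0.904984, -0.74)–(1.6925, -1.38503, -0.391244)  len=0.5934
  (v16,v3,v0) [-++] → (1.6925, -1.38503, -0.391244)–(1.6925, -1.92355, 0)  len=0.6656

Chained into 1 loop(s):
  loop 1: 14 segments, perimeter = 9.5105
Total perimeter = 9.510


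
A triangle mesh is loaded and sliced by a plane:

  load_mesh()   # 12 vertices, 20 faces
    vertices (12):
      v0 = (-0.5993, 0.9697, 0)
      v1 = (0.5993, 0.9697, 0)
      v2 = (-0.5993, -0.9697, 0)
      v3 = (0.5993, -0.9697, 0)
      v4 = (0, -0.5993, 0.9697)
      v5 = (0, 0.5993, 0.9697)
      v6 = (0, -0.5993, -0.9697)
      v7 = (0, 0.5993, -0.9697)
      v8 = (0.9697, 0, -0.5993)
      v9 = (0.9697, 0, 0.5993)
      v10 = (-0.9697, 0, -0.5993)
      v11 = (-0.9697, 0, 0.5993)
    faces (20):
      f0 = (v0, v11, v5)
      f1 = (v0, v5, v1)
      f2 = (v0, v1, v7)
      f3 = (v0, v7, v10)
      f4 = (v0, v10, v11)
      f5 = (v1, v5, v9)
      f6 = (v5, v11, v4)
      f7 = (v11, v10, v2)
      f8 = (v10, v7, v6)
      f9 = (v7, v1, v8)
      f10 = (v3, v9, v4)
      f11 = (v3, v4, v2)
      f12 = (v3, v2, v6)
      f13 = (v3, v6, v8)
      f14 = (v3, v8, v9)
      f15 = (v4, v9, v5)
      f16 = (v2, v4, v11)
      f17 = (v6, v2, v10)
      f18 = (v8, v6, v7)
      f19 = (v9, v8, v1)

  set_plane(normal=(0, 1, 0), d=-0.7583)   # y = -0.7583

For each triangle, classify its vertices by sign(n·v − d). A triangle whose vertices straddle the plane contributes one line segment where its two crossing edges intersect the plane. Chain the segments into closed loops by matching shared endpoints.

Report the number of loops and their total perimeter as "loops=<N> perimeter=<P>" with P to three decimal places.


loops=1 perimeter=3.943

Straddling triangles (8 of 20):
  (v11,v10,v2) [++-] → (-0.680049, -0.7583, -0.130651)–(-0.680049, -0.7583, 0.130651)  len=0.2613
  (v3,v9,v4) [-++] → (0.680049, -0.7583, 0.130651)–(0.257259, -0.7583, 0.553441)  len=0.5979
  (v3,v4,v2) [-+-] → (0.257259, -0.7583, 0.553441)–(-0.257259, -0.7583, 0.553441)  len=0.5145
  (v3,v2,v6) [--+] → (-0.257259, -0.7583, -0.553441)–(0.257259, -0.7583, -0.553441)  len=0.5145
  (v3,v6,v8) [-++] → (0.257259, -0.7583, -0.553441)–(0.680049, -0.7583, -0.130651)  len=0.5979
  (v3,v8,v9) [-++] → (0.680049, -0.7583, -0.130651)–(0.680049, -0.7583, 0.130651)  len=0.2613
  (v2,v4,v11) [-++] → (-0.257259, -0.7583, 0.553441)–(-0.680049, -0.7583, 0.130651)  len=0.5979
  (v6,v2,v10) [+-+] → (-0.257259, -0.7583, -0.553441)–(-0.680049, -0.7583, -0.130651)  len=0.5979

Chained into 1 loop(s):
  loop 1: 8 segments, perimeter = 3.9433
Total perimeter = 3.943


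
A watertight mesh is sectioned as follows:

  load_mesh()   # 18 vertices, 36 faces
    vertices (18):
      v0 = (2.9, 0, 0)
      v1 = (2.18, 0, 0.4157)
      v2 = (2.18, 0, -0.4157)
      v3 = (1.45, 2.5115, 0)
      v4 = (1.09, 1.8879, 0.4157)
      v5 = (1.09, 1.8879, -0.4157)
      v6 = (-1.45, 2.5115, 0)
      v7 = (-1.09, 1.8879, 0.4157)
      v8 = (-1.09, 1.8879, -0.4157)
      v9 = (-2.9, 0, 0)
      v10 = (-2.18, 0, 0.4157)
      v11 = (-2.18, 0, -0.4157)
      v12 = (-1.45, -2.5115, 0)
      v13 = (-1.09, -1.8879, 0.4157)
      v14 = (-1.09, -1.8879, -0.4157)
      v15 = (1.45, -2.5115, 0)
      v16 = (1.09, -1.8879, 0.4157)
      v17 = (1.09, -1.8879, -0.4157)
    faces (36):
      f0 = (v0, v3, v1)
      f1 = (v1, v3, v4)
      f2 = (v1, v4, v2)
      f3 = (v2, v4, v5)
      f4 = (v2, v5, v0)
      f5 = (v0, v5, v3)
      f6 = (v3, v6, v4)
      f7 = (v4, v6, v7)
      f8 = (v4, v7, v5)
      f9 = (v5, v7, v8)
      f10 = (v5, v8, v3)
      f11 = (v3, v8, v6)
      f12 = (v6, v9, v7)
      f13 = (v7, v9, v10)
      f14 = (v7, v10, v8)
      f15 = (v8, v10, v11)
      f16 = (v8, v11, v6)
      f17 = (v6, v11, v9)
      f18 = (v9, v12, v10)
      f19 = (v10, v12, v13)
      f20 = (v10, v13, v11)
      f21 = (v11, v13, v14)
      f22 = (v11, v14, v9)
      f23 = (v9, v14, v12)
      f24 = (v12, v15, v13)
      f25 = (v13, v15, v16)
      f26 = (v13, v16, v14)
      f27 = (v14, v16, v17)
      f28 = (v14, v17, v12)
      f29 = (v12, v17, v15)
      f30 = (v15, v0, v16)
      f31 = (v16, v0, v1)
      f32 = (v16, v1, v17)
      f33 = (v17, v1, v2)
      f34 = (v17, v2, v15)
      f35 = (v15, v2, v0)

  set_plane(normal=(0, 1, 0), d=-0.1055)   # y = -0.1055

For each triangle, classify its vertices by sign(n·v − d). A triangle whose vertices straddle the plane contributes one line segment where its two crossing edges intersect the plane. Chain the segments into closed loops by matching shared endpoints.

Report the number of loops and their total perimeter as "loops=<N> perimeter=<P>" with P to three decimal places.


Straddling triangles (12 of 36):
  (v9,v12,v10) [+-+] → (-2.83909, -0.1055, 0)–(-2.14934, -0.1055, 0.398238)  len=0.7965
  (v10,v12,v13) [+--] → (-2.14934, -0.1055, 0.398238)–(-2.11909, -0.1055, 0.4157)  len=0.0349
  (v10,v13,v11) [+-+] → (-2.11909, -0.1055, 0.4157)–(-2.11909, -0.1055, -0.36924)  len=0.7849
  (v11,v13,v14) [+--] → (-2.11909, -0.1055, -0.36924)–(-2.11909, -0.1055, -0.4157)  len=0.0465
  (v11,v14,v9) [+-+] → (-2.11909, -0.1055, -0.4157)–(-2.79885, -0.1055, -0.0232302)  len=0.7849
  (v9,v14,v12) [+--] → (-2.79885, -0.1055, -0.0232302)–(-2.83909, -0.1055, 0)  len=0.0465
  (v15,v0,v16) [-+-] → (2.83909, -0.1055, 0)–(2.79885, -0.1055, 0.0232302)  len=0.0465
  (v16,v0,v1) [-++] → (2.79885, -0.1055, 0.0232302)–(2.11909, -0.1055, 0.4157)  len=0.7849
  (v16,v1,v17) [-+-] → (2.11909, -0.1055, 0.4157)–(2.11909, -0.1055, 0.36924)  len=0.0465
  (v17,v1,v2) [-++] → (2.11909, -0.1055, 0.36924)–(2.11909, -0.1055, -0.4157)  len=0.7849
  (v17,v2,v15) [-+-] → (2.11909, -0.1055, -0.4157)–(2.14934, -0.1055, -0.398238)  len=0.0349
  (v15,v2,v0) [-++] → (2.14934, -0.1055, -0.398238)–(2.83909, -0.1055, 0)  len=0.7965

Chained into 2 loop(s):
  loop 1: 6 segments, perimeter = 2.4942
  loop 2: 6 segments, perimeter = 2.4942
Total perimeter = 4.988

loops=2 perimeter=4.988


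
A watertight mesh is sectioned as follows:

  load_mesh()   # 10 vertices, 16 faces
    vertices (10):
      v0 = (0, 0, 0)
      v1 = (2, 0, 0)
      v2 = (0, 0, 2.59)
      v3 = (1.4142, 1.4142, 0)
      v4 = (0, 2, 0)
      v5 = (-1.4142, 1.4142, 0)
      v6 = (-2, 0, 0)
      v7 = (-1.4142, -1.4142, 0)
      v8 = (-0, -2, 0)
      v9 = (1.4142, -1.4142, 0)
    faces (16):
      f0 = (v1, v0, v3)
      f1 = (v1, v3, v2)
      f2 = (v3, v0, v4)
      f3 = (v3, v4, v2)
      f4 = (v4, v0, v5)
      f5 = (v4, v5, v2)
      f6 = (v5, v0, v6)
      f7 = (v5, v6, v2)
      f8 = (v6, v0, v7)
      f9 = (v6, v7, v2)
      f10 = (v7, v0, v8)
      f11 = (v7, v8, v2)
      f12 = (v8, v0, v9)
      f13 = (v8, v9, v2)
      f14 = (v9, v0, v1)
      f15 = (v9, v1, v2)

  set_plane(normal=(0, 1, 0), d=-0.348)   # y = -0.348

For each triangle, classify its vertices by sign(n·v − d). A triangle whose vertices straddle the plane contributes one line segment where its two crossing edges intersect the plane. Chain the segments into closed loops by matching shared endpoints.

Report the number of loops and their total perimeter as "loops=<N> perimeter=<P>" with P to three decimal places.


Straddling triangles (8 of 16):
  (v6,v0,v7) [++-] → (-0.348, -0.348, 0)–(-1.85585, -0.348, 0)  len=1.5078
  (v6,v7,v2) [+-+] → (-1.85585, -0.348, 0)–(-0.348, -0.348, 1.95266)  len=2.4671
  (v7,v0,v8) [-+-] → (-0.348, -0.348, 0)–(0, -0.348, 0)  len=0.3480
  (v7,v8,v2) [--+] → (0, -0.348, 2.13934)–(-0.348, -0.348, 1.95266)  len=0.3949
  (v8,v0,v9) [-+-] → (0, -0.348, 0)–(0.348, -0.348, 0)  len=0.3480
  (v8,v9,v2) [--+] → (0.348, -0.348, 1.95266)–(0, -0.348, 2.13934)  len=0.3949
  (v9,v0,v1) [-++] → (0.348, -0.348, 0)–(1.85585, -0.348, 0)  len=1.5078
  (v9,v1,v2) [-++] → (1.85585, -0.348, 0)–(0.348, -0.348, 1.95266)  len=2.4671

Chained into 1 loop(s):
  loop 1: 8 segments, perimeter = 9.4357
Total perimeter = 9.436

loops=1 perimeter=9.436


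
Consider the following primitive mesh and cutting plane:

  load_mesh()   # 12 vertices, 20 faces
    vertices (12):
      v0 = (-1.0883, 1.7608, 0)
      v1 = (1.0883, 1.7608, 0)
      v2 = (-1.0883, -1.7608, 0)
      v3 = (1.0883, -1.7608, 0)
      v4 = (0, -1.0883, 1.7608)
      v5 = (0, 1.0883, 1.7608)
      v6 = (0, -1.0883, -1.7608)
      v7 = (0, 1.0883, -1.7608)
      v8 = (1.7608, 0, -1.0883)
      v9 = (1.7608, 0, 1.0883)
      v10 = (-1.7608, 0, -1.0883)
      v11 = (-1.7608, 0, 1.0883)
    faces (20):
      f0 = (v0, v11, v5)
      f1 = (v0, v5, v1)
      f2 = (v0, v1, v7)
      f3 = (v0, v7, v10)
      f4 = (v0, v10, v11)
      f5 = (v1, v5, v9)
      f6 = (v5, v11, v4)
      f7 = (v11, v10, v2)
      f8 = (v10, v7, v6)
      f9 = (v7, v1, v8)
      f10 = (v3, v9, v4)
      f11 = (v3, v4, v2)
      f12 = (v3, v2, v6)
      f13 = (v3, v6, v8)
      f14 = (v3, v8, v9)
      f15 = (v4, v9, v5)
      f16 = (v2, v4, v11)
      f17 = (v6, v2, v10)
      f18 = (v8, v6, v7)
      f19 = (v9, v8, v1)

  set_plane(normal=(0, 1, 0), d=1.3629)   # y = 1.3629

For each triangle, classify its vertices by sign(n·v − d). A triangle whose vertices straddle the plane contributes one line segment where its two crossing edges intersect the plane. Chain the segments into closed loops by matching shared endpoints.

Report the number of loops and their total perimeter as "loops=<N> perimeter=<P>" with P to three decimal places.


loops=1 perimeter=7.263

Straddling triangles (8 of 20):
  (v0,v11,v5) [+--] → (-1.24027, 1.3629, 0.245931)–(-0.444382, 1.3629, 1.04182)  len=1.1256
  (v0,v5,v1) [+-+] → (-0.444382, 1.3629, 1.04182)–(0.444382, 1.3629, 1.04182)  len=0.8888
  (v0,v1,v7) [++-] → (0.444382, 1.3629, -1.04182)–(-0.444382, 1.3629, -1.04182)  len=0.8888
  (v0,v7,v10) [+--] → (-0.444382, 1.3629, -1.04182)–(-1.24027, 1.3629, -0.245931)  len=1.1256
  (v0,v10,v11) [+--] → (-1.24027, 1.3629, -0.245931)–(-1.24027, 1.3629, 0.245931)  len=0.4919
  (v1,v5,v9) [+--] → (0.444382, 1.3629, 1.04182)–(1.24027, 1.3629, 0.245931)  len=1.1256
  (v7,v1,v8) [-+-] → (0.444382, 1.3629, -1.04182)–(1.24027, 1.3629, -0.245931)  len=1.1256
  (v9,v8,v1) [--+] → (1.24027, 1.3629, -0.245931)–(1.24027, 1.3629, 0.245931)  len=0.4919

Chained into 1 loop(s):
  loop 1: 8 segments, perimeter = 7.2635
Total perimeter = 7.263


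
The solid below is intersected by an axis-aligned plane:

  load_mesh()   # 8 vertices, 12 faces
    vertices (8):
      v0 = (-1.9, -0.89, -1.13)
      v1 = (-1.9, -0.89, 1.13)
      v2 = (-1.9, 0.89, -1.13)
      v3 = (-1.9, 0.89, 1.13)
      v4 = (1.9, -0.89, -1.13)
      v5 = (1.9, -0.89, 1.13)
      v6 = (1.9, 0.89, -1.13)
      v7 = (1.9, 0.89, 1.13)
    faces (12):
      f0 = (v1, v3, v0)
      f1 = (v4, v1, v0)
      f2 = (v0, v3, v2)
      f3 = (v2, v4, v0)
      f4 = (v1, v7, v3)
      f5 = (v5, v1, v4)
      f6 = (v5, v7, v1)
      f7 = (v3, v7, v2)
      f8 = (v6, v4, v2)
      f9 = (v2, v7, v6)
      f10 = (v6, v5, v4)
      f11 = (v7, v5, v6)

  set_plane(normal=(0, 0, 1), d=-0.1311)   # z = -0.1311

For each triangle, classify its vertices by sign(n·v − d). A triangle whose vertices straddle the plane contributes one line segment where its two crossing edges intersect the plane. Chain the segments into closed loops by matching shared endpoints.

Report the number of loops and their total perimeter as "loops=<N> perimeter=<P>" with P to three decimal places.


Straddling triangles (8 of 12):
  (v1,v3,v0) [++-] → (-1.9, -0.103256, -0.1311)–(-1.9, -0.89, -0.1311)  len=0.7867
  (v4,v1,v0) [-+-] → (0.220434, -0.89, -0.1311)–(-1.9, -0.89, -0.1311)  len=2.1204
  (v0,v3,v2) [-+-] → (-1.9, -0.103256, -0.1311)–(-1.9, 0.89, -0.1311)  len=0.9933
  (v5,v1,v4) [++-] → (0.220434, -0.89, -0.1311)–(1.9, -0.89, -0.1311)  len=1.6796
  (v3,v7,v2) [++-] → (-0.220434, 0.89, -0.1311)–(-1.9, 0.89, -0.1311)  len=1.6796
  (v2,v7,v6) [-+-] → (-0.220434, 0.89, -0.1311)–(1.9, 0.89, -0.1311)  len=2.1204
  (v6,v5,v4) [-+-] → (1.9, 0.103256, -0.1311)–(1.9, -0.89, -0.1311)  len=0.9933
  (v7,v5,v6) [++-] → (1.9, 0.103256, -0.1311)–(1.9, 0.89, -0.1311)  len=0.7867

Chained into 1 loop(s):
  loop 1: 8 segments, perimeter = 11.1600
Total perimeter = 11.160

loops=1 perimeter=11.160


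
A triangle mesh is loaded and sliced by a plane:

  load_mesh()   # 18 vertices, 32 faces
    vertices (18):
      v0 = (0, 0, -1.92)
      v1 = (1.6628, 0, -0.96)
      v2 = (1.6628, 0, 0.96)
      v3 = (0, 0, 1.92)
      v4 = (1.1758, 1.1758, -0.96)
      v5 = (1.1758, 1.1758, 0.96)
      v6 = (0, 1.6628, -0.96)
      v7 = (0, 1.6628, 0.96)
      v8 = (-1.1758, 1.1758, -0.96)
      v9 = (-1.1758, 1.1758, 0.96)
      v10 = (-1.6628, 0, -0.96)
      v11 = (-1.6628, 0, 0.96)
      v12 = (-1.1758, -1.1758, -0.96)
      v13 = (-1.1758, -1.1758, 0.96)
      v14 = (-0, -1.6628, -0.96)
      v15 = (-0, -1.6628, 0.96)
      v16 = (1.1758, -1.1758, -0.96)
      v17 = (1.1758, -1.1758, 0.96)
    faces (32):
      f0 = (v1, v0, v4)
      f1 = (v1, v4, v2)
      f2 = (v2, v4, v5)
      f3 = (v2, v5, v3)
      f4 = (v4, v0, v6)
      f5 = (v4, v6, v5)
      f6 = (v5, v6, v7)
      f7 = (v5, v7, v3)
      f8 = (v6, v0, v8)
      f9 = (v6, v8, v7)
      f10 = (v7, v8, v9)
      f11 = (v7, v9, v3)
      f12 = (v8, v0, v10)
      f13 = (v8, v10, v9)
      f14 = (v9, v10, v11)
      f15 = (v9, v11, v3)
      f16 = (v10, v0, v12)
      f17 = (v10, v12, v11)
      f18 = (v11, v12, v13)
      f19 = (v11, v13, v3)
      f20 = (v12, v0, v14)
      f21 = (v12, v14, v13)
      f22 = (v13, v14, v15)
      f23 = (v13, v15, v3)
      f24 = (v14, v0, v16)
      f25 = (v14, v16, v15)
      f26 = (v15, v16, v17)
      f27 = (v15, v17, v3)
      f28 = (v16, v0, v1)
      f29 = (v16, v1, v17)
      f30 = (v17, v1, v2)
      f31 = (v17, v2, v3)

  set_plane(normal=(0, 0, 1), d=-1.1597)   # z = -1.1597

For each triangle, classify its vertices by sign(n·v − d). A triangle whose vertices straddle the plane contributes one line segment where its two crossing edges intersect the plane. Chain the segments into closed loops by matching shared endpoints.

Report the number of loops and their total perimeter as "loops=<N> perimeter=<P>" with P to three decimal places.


Straddling triangles (8 of 32):
  (v1,v0,v4) [+-+] → (1.3169, 0, -1.1597)–(0.931209, 0.931209, -1.1597)  len=1.0079
  (v4,v0,v6) [+-+] → (0.931209, 0.931209, -1.1597)–(0, 1.3169, -1.1597)  len=1.0079
  (v6,v0,v8) [+-+] → (0, 1.3169, -1.1597)–(-0.931209, 0.931209, -1.1597)  len=1.0079
  (v8,v0,v10) [+-+] → (-0.931209, 0.931209, -1.1597)–(-1.3169, 0, -1.1597)  len=1.0079
  (v10,v0,v12) [+-+] → (-1.3169, 0, -1.1597)–(-0.931209, -0.931209, -1.1597)  len=1.0079
  (v12,v0,v14) [+-+] → (-0.931209, -0.931209, -1.1597)–(0, -1.3169, -1.1597)  len=1.0079
  (v14,v0,v16) [+-+] → (0, -1.3169, -1.1597)–(0.931209, -0.931209, -1.1597)  len=1.0079
  (v16,v0,v1) [+-+] → (0.931209, -0.931209, -1.1597)–(1.3169, 0, -1.1597)  len=1.0079

Chained into 1 loop(s):
  loop 1: 8 segments, perimeter = 8.0634
Total perimeter = 8.063

loops=1 perimeter=8.063


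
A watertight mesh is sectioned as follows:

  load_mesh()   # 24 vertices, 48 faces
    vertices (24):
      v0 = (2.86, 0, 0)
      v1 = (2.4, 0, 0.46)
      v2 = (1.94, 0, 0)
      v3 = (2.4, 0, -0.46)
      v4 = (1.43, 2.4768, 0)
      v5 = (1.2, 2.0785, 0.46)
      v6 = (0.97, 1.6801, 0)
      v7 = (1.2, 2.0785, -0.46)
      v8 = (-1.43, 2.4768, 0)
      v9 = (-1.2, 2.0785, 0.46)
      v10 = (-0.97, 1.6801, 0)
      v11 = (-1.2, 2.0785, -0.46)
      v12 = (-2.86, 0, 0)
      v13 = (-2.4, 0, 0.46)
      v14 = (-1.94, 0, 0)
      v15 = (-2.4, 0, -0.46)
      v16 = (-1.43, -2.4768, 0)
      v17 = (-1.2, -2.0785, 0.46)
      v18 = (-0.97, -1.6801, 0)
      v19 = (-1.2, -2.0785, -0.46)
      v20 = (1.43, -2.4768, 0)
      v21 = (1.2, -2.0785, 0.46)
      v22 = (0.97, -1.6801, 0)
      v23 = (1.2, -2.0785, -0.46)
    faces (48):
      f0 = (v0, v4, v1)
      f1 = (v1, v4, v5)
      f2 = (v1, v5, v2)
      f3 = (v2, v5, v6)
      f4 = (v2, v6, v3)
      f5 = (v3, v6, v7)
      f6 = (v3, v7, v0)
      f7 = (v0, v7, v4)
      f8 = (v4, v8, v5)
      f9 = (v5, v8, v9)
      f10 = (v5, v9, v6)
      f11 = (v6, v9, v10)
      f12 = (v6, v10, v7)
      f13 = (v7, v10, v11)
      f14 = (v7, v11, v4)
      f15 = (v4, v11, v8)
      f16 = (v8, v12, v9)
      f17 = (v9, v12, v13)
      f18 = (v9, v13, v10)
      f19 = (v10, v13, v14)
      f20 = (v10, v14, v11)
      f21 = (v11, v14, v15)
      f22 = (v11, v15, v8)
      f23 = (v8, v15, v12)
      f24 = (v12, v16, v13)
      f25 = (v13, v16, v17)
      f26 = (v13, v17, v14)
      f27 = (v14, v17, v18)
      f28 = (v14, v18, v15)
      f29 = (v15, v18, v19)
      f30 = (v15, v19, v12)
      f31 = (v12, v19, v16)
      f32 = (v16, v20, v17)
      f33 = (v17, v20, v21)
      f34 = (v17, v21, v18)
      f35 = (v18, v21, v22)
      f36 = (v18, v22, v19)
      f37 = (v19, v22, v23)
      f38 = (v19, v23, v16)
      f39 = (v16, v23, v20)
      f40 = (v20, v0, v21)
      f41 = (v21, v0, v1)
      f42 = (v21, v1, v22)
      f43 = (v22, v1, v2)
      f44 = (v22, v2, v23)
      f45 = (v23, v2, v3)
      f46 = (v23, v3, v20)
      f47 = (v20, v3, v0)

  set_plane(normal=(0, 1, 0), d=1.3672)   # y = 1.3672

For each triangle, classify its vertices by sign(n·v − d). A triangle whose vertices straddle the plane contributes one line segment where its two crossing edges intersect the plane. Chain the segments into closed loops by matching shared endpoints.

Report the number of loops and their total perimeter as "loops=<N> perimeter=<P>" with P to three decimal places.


Straddling triangles (16 of 48):
  (v0,v4,v1) [-+-] → (2.07064, 1.3672, 0)–(1.86456, 1.3672, 0.206079)  len=0.2914
  (v1,v4,v5) [-++] → (1.86456, 1.3672, 0.206079)–(1.61066, 1.3672, 0.46)  len=0.3591
  (v1,v5,v2) [-+-] → (1.61066, 1.3672, 0.46)–(1.45324, 1.3672, 0.30258)  len=0.2226
  (v2,v5,v6) [-++] → (1.45324, 1.3672, 0.30258)–(1.15065, 1.3672, 0)  len=0.4279
  (v2,v6,v3) [-+-] → (1.15065, 1.3672, 0)–(1.23632, 1.3672, -0.0856699)  len=0.1212
  (v3,v6,v7) [-++] → (1.23632, 1.3672, -0.0856699)–(1.61066, 1.3672, -0.46)  len=0.5294
  (v3,v7,v0) [-+-] → (1.61066, 1.3672, -0.46)–(1.76808, 1.3672, -0.30258)  len=0.2226
  (v0,v7,v4) [-++] → (1.76808, 1.3672, -0.30258)–(2.07064, 1.3672, 0)  len=0.4279
  (v8,v12,v9) [+-+] → (-2.07064, 1.3672, 0)–(-1.76808, 1.3672, 0.30258)  len=0.4279
  (v9,v12,v13) [+--] → (-1.76808, 1.3672, 0.30258)–(-1.61066, 1.3672, 0.46)  len=0.2226
  (v9,v13,v10) [+-+] → (-1.61066, 1.3672, 0.46)–(-1.23632, 1.3672, 0.0856699)  len=0.5294
  (v10,v13,v14) [+--] → (-1.23632, 1.3672, 0.0856699)–(-1.15065, 1.3672, 0)  len=0.1212
  (v10,v14,v11) [+-+] → (-1.15065, 1.3672, 0)–(-1.45324, 1.3672, -0.30258)  len=0.4279
  (v11,v14,v15) [+--] → (-1.45324, 1.3672, -0.30258)–(-1.61066, 1.3672, -0.46)  len=0.2226
  (v11,v15,v8) [+-+] → (-1.61066, 1.3672, -0.46)–(-1.86456, 1.3672, -0.206079)  len=0.3591
  (v8,v15,v12) [+--] → (-1.86456, 1.3672, -0.206079)–(-2.07064, 1.3672, 0)  len=0.2914

Chained into 2 loop(s):
  loop 1: 8 segments, perimeter = 2.6021
  loop 2: 8 segments, perimeter = 2.6021
Total perimeter = 5.204

loops=2 perimeter=5.204


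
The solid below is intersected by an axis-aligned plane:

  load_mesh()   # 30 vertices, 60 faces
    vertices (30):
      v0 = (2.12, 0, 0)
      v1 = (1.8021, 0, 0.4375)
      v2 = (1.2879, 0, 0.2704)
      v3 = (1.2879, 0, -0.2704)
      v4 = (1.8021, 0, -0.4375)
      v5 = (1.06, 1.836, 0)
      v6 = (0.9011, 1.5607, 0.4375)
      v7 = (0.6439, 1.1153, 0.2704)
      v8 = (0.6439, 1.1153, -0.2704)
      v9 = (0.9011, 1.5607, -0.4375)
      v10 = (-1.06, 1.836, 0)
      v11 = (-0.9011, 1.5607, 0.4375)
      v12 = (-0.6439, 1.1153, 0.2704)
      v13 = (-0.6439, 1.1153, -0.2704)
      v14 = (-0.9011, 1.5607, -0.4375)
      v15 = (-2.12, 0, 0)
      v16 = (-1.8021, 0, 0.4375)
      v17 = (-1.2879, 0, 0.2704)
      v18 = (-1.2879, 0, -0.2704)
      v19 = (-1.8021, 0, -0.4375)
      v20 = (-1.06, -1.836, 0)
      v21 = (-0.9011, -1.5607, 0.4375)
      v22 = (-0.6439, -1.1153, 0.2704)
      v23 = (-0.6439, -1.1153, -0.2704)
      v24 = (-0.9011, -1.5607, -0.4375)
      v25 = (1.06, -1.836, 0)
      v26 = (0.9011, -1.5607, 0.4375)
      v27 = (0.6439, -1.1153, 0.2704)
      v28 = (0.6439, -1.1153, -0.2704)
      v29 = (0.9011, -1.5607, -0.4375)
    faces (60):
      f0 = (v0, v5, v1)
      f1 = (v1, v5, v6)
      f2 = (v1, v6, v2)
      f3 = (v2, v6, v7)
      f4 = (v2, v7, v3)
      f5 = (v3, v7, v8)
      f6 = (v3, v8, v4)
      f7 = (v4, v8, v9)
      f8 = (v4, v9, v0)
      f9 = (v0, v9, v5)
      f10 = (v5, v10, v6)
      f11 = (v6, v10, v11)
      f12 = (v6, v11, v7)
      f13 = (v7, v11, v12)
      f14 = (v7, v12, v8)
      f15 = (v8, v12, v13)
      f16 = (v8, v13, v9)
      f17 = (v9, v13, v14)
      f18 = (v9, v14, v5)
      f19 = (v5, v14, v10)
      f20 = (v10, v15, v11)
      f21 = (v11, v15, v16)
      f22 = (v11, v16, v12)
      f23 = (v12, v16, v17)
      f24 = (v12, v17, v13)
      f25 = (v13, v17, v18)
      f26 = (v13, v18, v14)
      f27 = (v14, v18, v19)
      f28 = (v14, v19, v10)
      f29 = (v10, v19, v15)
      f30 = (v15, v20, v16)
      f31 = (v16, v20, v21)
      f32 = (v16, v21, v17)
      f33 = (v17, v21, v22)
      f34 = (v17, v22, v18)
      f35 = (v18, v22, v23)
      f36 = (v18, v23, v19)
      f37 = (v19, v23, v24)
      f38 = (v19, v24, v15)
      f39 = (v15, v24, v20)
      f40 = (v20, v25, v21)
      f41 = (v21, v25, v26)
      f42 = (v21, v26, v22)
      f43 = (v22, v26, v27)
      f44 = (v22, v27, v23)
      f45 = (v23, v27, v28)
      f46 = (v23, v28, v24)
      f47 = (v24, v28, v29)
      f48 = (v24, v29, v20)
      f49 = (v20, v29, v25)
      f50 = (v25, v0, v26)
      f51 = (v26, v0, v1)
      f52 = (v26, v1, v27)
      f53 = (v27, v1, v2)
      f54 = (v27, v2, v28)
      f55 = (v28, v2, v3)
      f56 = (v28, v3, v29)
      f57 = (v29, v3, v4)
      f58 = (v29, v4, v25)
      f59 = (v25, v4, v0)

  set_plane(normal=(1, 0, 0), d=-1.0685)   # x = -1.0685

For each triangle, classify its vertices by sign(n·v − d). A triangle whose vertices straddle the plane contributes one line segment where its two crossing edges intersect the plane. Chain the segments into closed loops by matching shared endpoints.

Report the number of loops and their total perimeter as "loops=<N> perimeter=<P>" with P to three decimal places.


Straddling triangles (20 of 60):
  (v10,v15,v11) [+-+] → (-1.0685, 1.82128, 0)–(-1.0685, 1.34636, 0.377415)  len=0.6066
  (v11,v15,v16) [+--] → (-1.0685, 1.34636, 0.377415)–(-1.0685, 1.27073, 0.4375)  len=0.0966
  (v11,v16,v12) [+-+] → (-1.0685, 1.27073, 0.4375)–(-1.0685, 0.706427, 0.331659)  len=0.5741
  (v12,v16,v17) [+--] → (-1.0685, 0.706427, 0.331659)–(-1.0685, 0.379964, 0.2704)  len=0.3322
  (v12,v17,v13) [+-+] → (-1.0685, 0.379964, 0.2704)–(-1.0685, 0.379964, 0.0861585)  len=0.1842
  (v13,v17,v18) [+--] → (-1.0685, 0.379964, 0.0861585)–(-1.0685, 0.379964, -0.2704)  len=0.3566
  (v13,v18,v14) [+-+] → (-1.0685, 0.379964, -0.2704)–(-1.0685, 0.885257, -0.365182)  len=0.5141
  (v14,v18,v19) [+--] → (-1.0685, 0.885257, -0.365182)–(-1.0685, 1.27073, -0.4375)  len=0.3922
  (v14,v19,v10) [+-+] → (-1.0685, 1.27073, -0.4375)–(-1.0685, 1.81497, -0.00501112)  len=0.6952
  (v10,v19,v15) [+--] → (-1.0685, 1.81497, -0.00501112)–(-1.0685, 1.82128, 0)  len=0.0081
  (v15,v20,v16) [-+-] → (-1.0685, -1.82128, 0)–(-1.0685, -1.81497, 0.00501112)  len=0.0081
  (v16,v20,v21) [-++] → (-1.0685, -1.81497, 0.00501112)–(-1.0685, -1.27073, 0.4375)  len=0.6952
  (v16,v21,v17) [-+-] → (-1.0685, -1.27073, 0.4375)–(-1.0685, -0.885257, 0.365182)  len=0.3922
  (v17,v21,v22) [-++] → (-1.0685, -0.885257, 0.365182)–(-1.0685, -0.379964, 0.2704)  len=0.5141
  (v17,v22,v18) [-+-] → (-1.0685, -0.379964, 0.2704)–(-1.0685, -0.379964, -0.0861585)  len=0.3566
  (v18,v22,v23) [-++] → (-1.0685, -0.379964, -0.0861585)–(-1.0685, -0.379964, -0.2704)  len=0.1842
  (v18,v23,v19) [-+-] → (-1.0685, -0.379964, -0.2704)–(-1.0685, -0.706427, -0.331659)  len=0.3322
  (v19,v23,v24) [-++] → (-1.0685, -0.706427, -0.331659)–(-1.0685, -1.27073, -0.4375)  len=0.5741
  (v19,v24,v15) [-+-] → (-1.0685, -1.27073, -0.4375)–(-1.0685, -1.34636, -0.377415)  len=0.0966
  (v15,v24,v20) [-++] → (-1.0685, -1.34636, -0.377415)–(-1.0685, -1.82128, 0)  len=0.6066

Chained into 2 loop(s):
  loop 1: 10 segments, perimeter = 3.7598
  loop 2: 10 segments, perimeter = 3.7598
Total perimeter = 7.520

loops=2 perimeter=7.520


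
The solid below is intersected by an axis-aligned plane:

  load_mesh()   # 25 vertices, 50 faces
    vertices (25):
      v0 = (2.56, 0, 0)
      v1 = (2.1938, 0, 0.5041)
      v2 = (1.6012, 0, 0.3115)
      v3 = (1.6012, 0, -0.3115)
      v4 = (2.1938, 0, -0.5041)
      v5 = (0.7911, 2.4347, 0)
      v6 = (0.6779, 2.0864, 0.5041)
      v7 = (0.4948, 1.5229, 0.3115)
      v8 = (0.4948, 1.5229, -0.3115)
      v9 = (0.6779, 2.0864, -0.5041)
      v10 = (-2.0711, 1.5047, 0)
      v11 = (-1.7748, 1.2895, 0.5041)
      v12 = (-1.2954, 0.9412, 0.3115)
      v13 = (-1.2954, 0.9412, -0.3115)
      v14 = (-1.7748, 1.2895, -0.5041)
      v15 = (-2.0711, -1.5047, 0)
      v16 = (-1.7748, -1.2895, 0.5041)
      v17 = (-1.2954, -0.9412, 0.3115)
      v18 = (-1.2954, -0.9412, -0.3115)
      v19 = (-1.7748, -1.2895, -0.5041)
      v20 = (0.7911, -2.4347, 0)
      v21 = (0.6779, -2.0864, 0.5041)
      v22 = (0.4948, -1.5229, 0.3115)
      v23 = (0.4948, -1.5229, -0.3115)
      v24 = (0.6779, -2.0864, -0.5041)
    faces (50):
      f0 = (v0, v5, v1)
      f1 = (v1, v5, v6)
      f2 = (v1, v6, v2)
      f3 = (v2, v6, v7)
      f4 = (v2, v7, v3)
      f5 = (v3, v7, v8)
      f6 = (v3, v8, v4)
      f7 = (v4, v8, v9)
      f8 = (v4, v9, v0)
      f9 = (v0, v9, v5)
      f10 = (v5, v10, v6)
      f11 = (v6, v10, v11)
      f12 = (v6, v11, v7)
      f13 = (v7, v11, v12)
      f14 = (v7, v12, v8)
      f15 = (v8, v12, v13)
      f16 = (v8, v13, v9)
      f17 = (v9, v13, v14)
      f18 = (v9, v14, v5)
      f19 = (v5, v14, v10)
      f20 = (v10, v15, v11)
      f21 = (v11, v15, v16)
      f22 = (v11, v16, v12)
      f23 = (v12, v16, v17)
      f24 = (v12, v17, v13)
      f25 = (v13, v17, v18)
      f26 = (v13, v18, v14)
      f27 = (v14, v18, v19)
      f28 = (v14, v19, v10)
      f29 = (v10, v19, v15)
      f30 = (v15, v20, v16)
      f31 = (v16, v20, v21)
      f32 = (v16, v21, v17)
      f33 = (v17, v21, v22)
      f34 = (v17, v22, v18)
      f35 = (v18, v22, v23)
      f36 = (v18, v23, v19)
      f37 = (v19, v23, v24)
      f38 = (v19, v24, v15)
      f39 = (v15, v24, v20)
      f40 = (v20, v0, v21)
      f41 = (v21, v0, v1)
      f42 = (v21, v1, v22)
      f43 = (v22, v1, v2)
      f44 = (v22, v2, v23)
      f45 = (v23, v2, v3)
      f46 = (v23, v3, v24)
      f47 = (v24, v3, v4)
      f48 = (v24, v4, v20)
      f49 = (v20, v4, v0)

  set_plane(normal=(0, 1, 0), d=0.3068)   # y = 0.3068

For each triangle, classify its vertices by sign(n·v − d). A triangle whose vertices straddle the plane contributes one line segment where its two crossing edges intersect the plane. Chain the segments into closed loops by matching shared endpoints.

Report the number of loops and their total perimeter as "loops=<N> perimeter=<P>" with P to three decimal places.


Straddling triangles (20 of 50):
  (v0,v5,v1) [-+-] → (2.3371, 0.3068, 0)–(2.01704, 0.3068, 0.440578)  len=0.5446
  (v1,v5,v6) [-++] → (2.01704, 0.3068, 0.440578)–(1.97089, 0.3068, 0.5041)  len=0.0785
  (v1,v6,v2) [-+-] → (1.97089, 0.3068, 0.5041)–(1.46543, 0.3068, 0.339821)  len=0.5315
  (v2,v6,v7) [-++] → (1.46543, 0.3068, 0.339821)–(1.37831, 0.3068, 0.3115)  len=0.0916
  (v2,v7,v3) [-+-] → (1.37831, 0.3068, 0.3115)–(1.37831, 0.3068, -0.185992)  len=0.4975
  (v3,v7,v8) [-++] → (1.37831, 0.3068, -0.185992)–(1.37831, 0.3068, -0.3115)  len=0.1255
  (v3,v8,v4) [-+-] → (1.37831, 0.3068, -0.3115)–(1.85152, 0.3068, -0.465299)  len=0.4976
  (v4,v8,v9) [-++] → (1.85152, 0.3068, -0.465299)–(1.97089, 0.3068, -0.5041)  len=0.1255
  (v4,v9,v0) [-+-] → (1.97089, 0.3068, -0.5041)–(2.28324, 0.3068, -0.0741267)  len=0.5315
  (v0,v9,v5) [-++] → (2.28324, 0.3068, -0.0741267)–(2.3371, 0.3068, 0)  len=0.0916
  (v10,v15,v11) [+-+] → (-2.0711, 0.3068, 0)–(-1.87901, 0.3068, 0.326812)  len=0.3791
  (v11,v15,v16) [+--] → (-1.87901, 0.3068, 0.326812)–(-1.7748, 0.3068, 0.5041)  len=0.2056
  (v11,v16,v12) [+-+] → (-1.7748, 0.3068, 0.5041)–(-1.43174, 0.3068, 0.366274)  len=0.3697
  (v12,v16,v17) [+--] → (-1.43174, 0.3068, 0.366274)–(-1.2954, 0.3068, 0.3115)  len=0.1469
  (v12,v17,v13) [+-+] → (-1.2954, 0.3068, 0.3115)–(-1.2954, 0.3068, -0.101539)  len=0.4130
  (v13,v17,v18) [+--] → (-1.2954, 0.3068, -0.101539)–(-1.2954, 0.3068, -0.3115)  len=0.2100
  (v13,v18,v14) [+-+] → (-1.2954, 0.3068, -0.3115)–(-1.56361, 0.3068, -0.419253)  len=0.2890
  (v14,v18,v19) [+--] → (-1.56361, 0.3068, -0.419253)–(-1.7748, 0.3068, -0.5041)  len=0.2276
  (v14,v19,v10) [+-+] → (-1.7748, 0.3068, -0.5041)–(-1.94407, 0.3068, -0.216112)  len=0.3341
  (v10,v19,v15) [+--] → (-1.94407, 0.3068, -0.216112)–(-2.0711, 0.3068, 0)  len=0.2507

Chained into 2 loop(s):
  loop 1: 10 segments, perimeter = 3.1153
  loop 2: 10 segments, perimeter = 2.8257
Total perimeter = 5.941

loops=2 perimeter=5.941


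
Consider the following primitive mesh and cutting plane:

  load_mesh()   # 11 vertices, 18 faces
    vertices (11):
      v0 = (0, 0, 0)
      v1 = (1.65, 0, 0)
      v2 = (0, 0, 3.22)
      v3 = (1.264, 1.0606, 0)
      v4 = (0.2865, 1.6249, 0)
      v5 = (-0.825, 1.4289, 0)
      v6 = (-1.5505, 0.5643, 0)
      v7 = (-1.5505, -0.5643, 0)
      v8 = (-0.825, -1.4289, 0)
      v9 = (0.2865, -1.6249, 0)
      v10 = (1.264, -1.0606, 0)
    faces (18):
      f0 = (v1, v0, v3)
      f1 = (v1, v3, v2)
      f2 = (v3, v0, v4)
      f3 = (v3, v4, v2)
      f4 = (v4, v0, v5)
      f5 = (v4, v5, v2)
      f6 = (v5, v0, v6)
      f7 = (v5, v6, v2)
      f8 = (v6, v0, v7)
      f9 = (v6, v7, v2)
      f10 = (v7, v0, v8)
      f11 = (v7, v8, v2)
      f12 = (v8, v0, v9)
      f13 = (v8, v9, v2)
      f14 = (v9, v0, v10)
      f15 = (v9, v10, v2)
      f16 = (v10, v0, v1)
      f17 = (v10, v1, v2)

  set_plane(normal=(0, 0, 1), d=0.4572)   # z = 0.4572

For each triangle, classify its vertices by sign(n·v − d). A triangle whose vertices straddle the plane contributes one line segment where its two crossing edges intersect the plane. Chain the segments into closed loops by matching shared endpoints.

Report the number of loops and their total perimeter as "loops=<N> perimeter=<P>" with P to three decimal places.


Straddling triangles (9 of 18):
  (v1,v3,v2) [--+] → (1.08453, 0.910008, 0.4572)–(1.41572, 0, 0.4572)  len=0.9684
  (v3,v4,v2) [--+] → (0.245821, 1.39418, 0.4572)–(1.08453, 0.910008, 0.4572)  len=0.9684
  (v4,v5,v2) [--+] → (-0.70786, 1.22601, 0.4572)–(0.245821, 1.39418, 0.4572)  len=0.9684
  (v5,v6,v2) [--+] → (-1.33035, 0.484176, 0.4572)–(-0.70786, 1.22601, 0.4572)  len=0.9684
  (v6,v7,v2) [--+] → (-1.33035, -0.484176, 0.4572)–(-1.33035, 0.484176, 0.4572)  len=0.9684
  (v7,v8,v2) [--+] → (-0.70786, -1.22601, 0.4572)–(-1.33035, -0.484176, 0.4572)  len=0.9684
  (v8,v9,v2) [--+] → (0.245821, -1.39418, 0.4572)–(-0.70786, -1.22601, 0.4572)  len=0.9684
  (v9,v10,v2) [--+] → (1.08453, -0.910008, 0.4572)–(0.245821, -1.39418, 0.4572)  len=0.9684
  (v10,v1,v2) [--+] → (1.41572, 0, 0.4572)–(1.08453, -0.910008, 0.4572)  len=0.9684

Chained into 1 loop(s):
  loop 1: 9 segments, perimeter = 8.7156
Total perimeter = 8.716

loops=1 perimeter=8.716


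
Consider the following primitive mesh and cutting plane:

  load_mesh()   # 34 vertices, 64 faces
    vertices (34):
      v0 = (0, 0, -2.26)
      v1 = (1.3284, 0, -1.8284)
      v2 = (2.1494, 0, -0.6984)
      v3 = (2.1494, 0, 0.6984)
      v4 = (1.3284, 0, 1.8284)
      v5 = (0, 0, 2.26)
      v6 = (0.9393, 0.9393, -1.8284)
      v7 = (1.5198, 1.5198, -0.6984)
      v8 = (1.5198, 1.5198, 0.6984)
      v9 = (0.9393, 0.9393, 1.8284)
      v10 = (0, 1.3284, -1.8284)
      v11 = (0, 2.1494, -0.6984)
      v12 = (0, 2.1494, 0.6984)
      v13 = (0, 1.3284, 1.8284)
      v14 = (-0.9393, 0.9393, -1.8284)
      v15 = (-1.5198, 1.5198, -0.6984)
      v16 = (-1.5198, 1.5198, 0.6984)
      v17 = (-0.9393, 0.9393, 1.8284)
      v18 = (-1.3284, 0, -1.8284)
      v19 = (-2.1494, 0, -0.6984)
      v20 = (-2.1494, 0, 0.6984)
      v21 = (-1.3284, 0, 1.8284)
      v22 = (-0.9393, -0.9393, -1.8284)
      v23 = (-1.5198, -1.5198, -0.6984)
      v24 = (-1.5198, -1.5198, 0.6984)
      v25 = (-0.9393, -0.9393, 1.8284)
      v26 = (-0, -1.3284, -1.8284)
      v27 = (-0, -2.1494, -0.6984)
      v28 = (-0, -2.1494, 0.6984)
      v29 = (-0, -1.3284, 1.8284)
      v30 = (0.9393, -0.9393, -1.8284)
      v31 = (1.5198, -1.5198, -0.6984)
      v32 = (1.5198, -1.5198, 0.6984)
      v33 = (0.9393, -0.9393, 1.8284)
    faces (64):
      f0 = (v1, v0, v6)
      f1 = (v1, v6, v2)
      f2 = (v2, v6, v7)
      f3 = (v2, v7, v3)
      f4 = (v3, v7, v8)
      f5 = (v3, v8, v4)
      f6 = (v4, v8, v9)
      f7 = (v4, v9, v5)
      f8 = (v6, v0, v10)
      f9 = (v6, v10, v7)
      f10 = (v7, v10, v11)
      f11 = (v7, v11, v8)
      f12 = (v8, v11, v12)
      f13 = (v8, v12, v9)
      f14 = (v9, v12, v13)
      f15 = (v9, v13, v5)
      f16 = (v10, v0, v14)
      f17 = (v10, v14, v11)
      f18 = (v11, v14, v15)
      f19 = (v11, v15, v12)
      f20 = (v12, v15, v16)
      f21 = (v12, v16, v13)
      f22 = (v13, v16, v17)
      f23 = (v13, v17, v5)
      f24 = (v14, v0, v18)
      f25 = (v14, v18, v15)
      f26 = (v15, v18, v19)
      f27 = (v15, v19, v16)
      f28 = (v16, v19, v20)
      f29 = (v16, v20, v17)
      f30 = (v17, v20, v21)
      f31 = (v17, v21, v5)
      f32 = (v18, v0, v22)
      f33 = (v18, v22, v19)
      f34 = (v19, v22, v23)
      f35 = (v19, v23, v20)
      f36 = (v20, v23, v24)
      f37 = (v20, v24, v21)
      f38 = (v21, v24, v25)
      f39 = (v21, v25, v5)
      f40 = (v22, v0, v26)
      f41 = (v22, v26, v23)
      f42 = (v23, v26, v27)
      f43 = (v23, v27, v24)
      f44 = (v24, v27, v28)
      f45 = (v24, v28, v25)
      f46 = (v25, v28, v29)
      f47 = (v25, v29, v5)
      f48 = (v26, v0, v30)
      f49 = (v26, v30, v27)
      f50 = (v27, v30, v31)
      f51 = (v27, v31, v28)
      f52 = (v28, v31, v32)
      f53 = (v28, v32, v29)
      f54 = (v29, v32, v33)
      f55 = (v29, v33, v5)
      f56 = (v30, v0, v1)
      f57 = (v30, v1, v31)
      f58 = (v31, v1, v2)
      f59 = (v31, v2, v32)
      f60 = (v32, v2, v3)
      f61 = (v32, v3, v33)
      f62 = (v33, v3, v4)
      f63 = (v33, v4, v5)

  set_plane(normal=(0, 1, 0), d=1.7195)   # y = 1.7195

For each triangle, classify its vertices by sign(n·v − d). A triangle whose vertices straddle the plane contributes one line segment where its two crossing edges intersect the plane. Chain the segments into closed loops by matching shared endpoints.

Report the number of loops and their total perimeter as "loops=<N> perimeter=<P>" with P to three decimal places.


loops=1 perimeter=7.572

Straddling triangles (10 of 64):
  (v7,v10,v11) [--+] → (0, 1.7195, -1.2901)–(1.03774, 1.7195, -0.6984)  len=1.1946
  (v7,v11,v8) [-+-] → (1.03774, 1.7195, -0.6984)–(1.03774, 1.7195, 0.255355)  len=0.9538
  (v8,v11,v12) [-++] → (1.03774, 1.7195, 0.255355)–(1.03774, 1.7195, 0.6984)  len=0.4430
  (v8,v12,v9) [-+-] → (1.03774, 1.7195, 0.6984)–(0.333696, 1.7195, 1.09984)  len=0.8105
  (v9,v12,v13) [-+-] → (0.333696, 1.7195, 1.09984)–(0, 1.7195, 1.2901)  len=0.3841
  (v10,v14,v11) [--+] → (-0.333696, 1.7195, -1.09984)–(0, 1.7195, -1.2901)  len=0.3841
  (v11,v14,v15) [+--] → (-0.333696, 1.7195, -1.09984)–(-1.03774, 1.7195, -0.6984)  len=0.8105
  (v11,v15,v12) [+-+] → (-1.03774, 1.7195, -0.6984)–(-1.03774, 1.7195, -0.255355)  len=0.4430
  (v12,v15,v16) [+--] → (-1.03774, 1.7195, -0.255355)–(-1.03774, 1.7195, 0.6984)  len=0.9538
  (v12,v16,v13) [+--] → (-1.03774, 1.7195, 0.6984)–(0, 1.7195, 1.2901)  len=1.1946

Chained into 1 loop(s):
  loop 1: 10 segments, perimeter = 7.5719
Total perimeter = 7.572


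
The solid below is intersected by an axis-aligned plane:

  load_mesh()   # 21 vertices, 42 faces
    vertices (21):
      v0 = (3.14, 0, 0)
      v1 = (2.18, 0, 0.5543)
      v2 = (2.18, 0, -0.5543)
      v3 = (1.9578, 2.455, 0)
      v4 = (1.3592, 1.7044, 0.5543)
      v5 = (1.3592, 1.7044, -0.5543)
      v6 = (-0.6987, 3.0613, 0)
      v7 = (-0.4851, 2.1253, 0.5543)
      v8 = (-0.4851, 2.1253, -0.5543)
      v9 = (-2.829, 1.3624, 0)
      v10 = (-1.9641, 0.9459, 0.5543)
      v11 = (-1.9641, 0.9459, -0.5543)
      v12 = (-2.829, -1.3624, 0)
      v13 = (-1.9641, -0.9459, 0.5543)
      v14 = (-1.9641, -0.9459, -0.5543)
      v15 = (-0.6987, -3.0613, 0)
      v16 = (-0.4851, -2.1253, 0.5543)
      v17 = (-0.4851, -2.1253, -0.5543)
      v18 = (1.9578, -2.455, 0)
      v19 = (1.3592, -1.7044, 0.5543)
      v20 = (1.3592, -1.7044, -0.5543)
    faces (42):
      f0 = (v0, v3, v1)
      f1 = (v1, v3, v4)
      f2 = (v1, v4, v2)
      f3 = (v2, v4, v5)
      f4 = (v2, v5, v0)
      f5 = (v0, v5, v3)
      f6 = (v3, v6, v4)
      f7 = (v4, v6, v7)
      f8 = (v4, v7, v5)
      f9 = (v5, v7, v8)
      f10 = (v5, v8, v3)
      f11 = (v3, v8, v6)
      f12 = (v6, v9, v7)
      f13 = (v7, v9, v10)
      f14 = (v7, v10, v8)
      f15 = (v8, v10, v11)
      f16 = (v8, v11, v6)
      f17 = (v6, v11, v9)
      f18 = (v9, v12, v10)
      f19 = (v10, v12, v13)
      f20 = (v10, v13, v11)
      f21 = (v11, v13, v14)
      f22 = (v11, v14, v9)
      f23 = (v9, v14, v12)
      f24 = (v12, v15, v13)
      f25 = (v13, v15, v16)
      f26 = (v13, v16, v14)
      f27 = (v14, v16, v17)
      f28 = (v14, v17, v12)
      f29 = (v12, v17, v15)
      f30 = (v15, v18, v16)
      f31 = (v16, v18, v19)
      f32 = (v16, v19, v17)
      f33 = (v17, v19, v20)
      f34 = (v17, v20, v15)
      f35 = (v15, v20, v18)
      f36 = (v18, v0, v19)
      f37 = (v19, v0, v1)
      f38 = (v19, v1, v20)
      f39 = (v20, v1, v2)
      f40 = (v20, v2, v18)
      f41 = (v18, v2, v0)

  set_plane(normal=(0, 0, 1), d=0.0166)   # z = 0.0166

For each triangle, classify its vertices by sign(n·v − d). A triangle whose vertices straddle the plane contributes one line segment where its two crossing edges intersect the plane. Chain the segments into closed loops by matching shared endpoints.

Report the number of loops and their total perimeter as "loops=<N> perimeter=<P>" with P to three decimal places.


loops=2 perimeter=32.141

Straddling triangles (28 of 42):
  (v0,v3,v1) [--+] → (1.96445, 2.38148, 0.0166)–(3.11125, 0, 0.0166)  len=2.6432
  (v1,v3,v4) [+-+] → (1.96445, 2.38148, 0.0166)–(1.93987, 2.43252, 0.0166)  len=0.0567
  (v1,v4,v2) [++-] → (1.75731, 0.877721, 0.0166)–(2.18, 0, 0.0166)  len=0.9742
  (v2,v4,v5) [-+-] → (1.75731, 0.877721, 0.0166)–(1.3592, 1.7044, 0.0166)  len=0.9175
  (v3,v6,v4) [--+] → (-0.637071, 3.02066, 0.0166)–(1.93987, 2.43252, 0.0166)  len=2.6432
  (v4,v6,v7) [+-+] → (-0.637071, 3.02066, 0.0166)–(-0.692303, 3.03327, 0.0166)  len=0.0567
  (v4,v7,v5) [++-] → (0.409434, 1.92115, 0.0166)–(1.3592, 1.7044, 0.0166)  len=0.9742
  (v5,v7,v8) [-+-] → (0.409434, 1.92115, 0.0166)–(-0.4851, 2.1253, 0.0166)  len=0.9175
  (v6,v9,v7) [--+] → (-2.75881, 1.38525, 0.0166)–(-0.692303, 3.03327, 0.0166)  len=2.6432
  (v7,v9,v10) [+-+] → (-2.75881, 1.38525, 0.0166)–(-2.8031, 1.34993, 0.0166)  len=0.0567
  (v7,v10,v8) [++-] → (-1.24675, 1.51794, 0.0166)–(-0.4851, 2.1253, 0.0166)  len=0.9742
  (v8,v10,v11) [-+-] → (-1.24675, 1.51794, 0.0166)–(-1.9641, 0.9459, 0.0166)  len=0.9175
  (v9,v12,v10) [--+] → (-2.8031, -1.29327, 0.0166)–(-2.8031, 1.34993, 0.0166)  len=2.6432
  (v10,v12,v13) [+-+] → (-2.8031, -1.29327, 0.0166)–(-2.8031, -1.34993, 0.0166)  len=0.0567
  (v10,v13,v11) [++-] → (-1.9641, -0.0283275, 0.0166)–(-1.9641, 0.9459, 0.0166)  len=0.9742
  (v11,v13,v14) [-+-] → (-1.9641, -0.0283275, 0.0166)–(-1.9641, -0.9459, 0.0166)  len=0.9176
  (v12,v15,v13) [--+] → (-0.736596, -2.99795, 0.0166)–(-2.8031, -1.34993, 0.0166)  len=2.6432
  (v13,v15,v16) [+-+] → (-0.736596, -2.99795, 0.0166)–(-0.692303, -3.03327, 0.0166)  len=0.0567
  (v13,v16,v14) [++-] → (-1.20245, -1.55326, 0.0166)–(-1.9641, -0.9459, 0.0166)  len=0.9742
  (v14,v16,v17) [-+-] → (-1.20245, -1.55326, 0.0166)–(-0.4851, -2.1253, 0.0166)  len=0.9175
  (v15,v18,v16) [--+] → (1.88464, -2.44513, 0.0166)–(-0.692303, -3.03327, 0.0166)  len=2.6432
  (v16,v18,v19) [+-+] → (1.88464, -2.44513, 0.0166)–(1.93987, -2.43252, 0.0166)  len=0.0567
  (v16,v19,v17) [++-] → (0.464666, -1.90855, 0.0166)–(-0.4851, -2.1253, 0.0166)  len=0.9742
  (v17,v19,v20) [-+-] → (0.464666, -1.90855, 0.0166)–(1.3592, -1.7044, 0.0166)  len=0.9175
  (v18,v0,v19) [--+] → (3.08667, -0.0510428, 0.0166)–(1.93987, -2.43252, 0.0166)  len=2.6432
  (v19,v0,v1) [+-+] → (3.08667, -0.0510428, 0.0166)–(3.11125, 0, 0.0166)  len=0.0567
  (v19,v1,v20) [++-] → (1.78189, -0.826679, 0.0166)–(1.3592, -1.7044, 0.0166)  len=0.9742
  (v20,v1,v2) [-+-] → (1.78189, -0.826679, 0.0166)–(2.18, 0, 0.0166)  len=0.9175

Chained into 2 loop(s):
  loop 1: 14 segments, perimeter = 18.8990
  loop 2: 14 segments, perimeter = 13.2421
Total perimeter = 32.141
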